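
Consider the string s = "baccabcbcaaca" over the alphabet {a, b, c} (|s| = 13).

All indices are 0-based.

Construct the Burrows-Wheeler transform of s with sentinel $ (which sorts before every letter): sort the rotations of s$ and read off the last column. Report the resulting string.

rank  rotation        last
    0  $baccabcbcaaca  a
    1  a$baccabcbcaac  c
    2  aaca$baccabcbc  c
    3  abcbcaaca$bacc  c
    4  aca$baccabcbca  a
    5  accabcbcaaca$b  b
    6  baccabcbcaaca$  $
    7  bcaaca$baccabc  c
    8  bcbcaaca$bacca  a
    9  ca$baccabcbcaa  a
   10  caaca$baccabcb  b
   11  cabcbcaaca$bac  c
   12  cbcaaca$baccab  b
   13  ccabcbcaaca$ba  a

acccab$caabcba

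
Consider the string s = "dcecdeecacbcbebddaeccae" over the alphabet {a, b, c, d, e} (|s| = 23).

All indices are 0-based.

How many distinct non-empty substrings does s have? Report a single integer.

253

rank | idx | suffix
   0 |   8 | acbcbebddaeccae
   1 |  21 | ae
   2 |  17 | aeccae
   3 |  10 | bcbebddaeccae
   4 |  14 | bddaeccae
   5 |  12 | bebddaeccae
   6 |   7 | cacbcbebddaeccae
   7 |  20 | cae
   8 |   9 | cbcbebddaeccae
   9 |  11 | cbebddaeccae
  10 |  19 | ccae
  11 |   3 | cdeecacbcbebddaeccae
  12 |   1 | cecdeecacbcbebddaeccae
  13 |  16 | daeccae
  14 |   0 | dcecdeecacbcbebddaeccae
  15 |  15 | ddaeccae
  16 |   4 | deecacbcbebddaeccae
  17 |  22 | e
  18 |  13 | ebddaeccae
  19 |   6 | ecacbcbebddaeccae
  20 |  18 | eccae
  21 |   2 | ecdeecacbcbebddaeccae
  22 |   5 | eecacbcbebddaeccae

SA = [8, 21, 17, 10, 14, 12, 7, 20, 9, 11, 19, 3, 1, 16, 0, 15, 4, 22, 13, 6, 18, 2, 5]
rank  pair      lcp
   1  s[8:],s[21:]  1  'a'
   2  s[21:],s[17:]  2  'ae'
   3  s[17:],s[10:]  0  ''
   4  s[10:],s[14:]  1  'b'
   5  s[14:],s[12:]  1  'b'
   6  s[12:],s[7:]  0  ''
   7  s[7:],s[20:]  2  'ca'
   8  s[20:],s[9:]  1  'c'
   9  s[9:],s[11:]  2  'cb'
  10  s[11:],s[19:]  1  'c'
  11  s[19:],s[3:]  1  'c'
  12  s[3:],s[1:]  1  'c'
  13  s[1:],s[16:]  0  ''
  14  s[16:],s[0:]  1  'd'
  15  s[0:],s[15:]  1  'd'
  16  s[15:],s[4:]  1  'd'
  17  s[4:],s[22:]  0  ''
  18  s[22:],s[13:]  1  'e'
  19  s[13:],s[6:]  1  'e'
  20  s[6:],s[18:]  2  'ec'
  21  s[18:],s[2:]  2  'ec'
  22  s[2:],s[5:]  1  'e'

n(n+1)/2 = 23·24/2 = 276
Σ LCP = 0 + 1 + 2 + 0 + 1 + 1 + 0 + 2 + 1 + 2 + 1 + 1 + 1 + 0 + 1 + 1 + 1 + 0 + 1 + 1 + 2 + 2 + 1 = 23
distinct = 276 − 23 = 253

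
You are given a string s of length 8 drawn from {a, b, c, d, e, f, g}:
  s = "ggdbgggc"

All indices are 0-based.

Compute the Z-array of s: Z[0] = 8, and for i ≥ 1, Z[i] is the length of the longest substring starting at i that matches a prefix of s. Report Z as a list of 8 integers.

Z[0]=8
i=1: i≥r, start 0; Z[1]=1 grow→box=[1,2)
i=2: i≥r, start 0; Z[2]=0
i=3: i≥r, start 0; Z[3]=0
i=4: i≥r, start 0; Z[4]=2 grow→box=[4,6)
i=5: min(r-i=1, Z[1]=1)=1; Z[5]=2 grow→box=[5,7)
i=6: min(r-i=1, Z[1]=1)=1; Z[6]=1
i=7: i≥r, start 0; Z[7]=0

[8, 1, 0, 0, 2, 2, 1, 0]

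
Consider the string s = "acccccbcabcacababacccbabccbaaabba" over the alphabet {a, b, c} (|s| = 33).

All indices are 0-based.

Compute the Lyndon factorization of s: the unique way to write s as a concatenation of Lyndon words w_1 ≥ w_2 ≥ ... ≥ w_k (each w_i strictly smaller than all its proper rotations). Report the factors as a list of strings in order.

emit factor 1: 'acccccbc' (i=0, period=8)
emit factor 2: 'abcac' (i=8, period=5)
emit factor 3: 'ababacccbabccb' (i=13, period=14)
emit factor 4: 'aaabb' (i=27, period=5)
emit factor 5: 'a' (i=32, period=1)

["acccccbc", "abcac", "ababacccbabccb", "aaabb", "a"]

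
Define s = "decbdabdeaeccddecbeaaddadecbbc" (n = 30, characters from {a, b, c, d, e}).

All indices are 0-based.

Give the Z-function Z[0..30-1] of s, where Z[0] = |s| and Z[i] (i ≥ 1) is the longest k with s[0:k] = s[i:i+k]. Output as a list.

[30, 0, 0, 0, 1, 0, 0, 2, 0, 0, 0, 0, 0, 1, 4, 0, 0, 0, 0, 0, 0, 1, 1, 0, 4, 0, 0, 0, 0, 0]

Z[0]=30
i=1: outside box; Z[1]=0
i=2: outside box; Z[2]=0
i=3: outside box; Z[3]=0
i=4: outside box; Z[4]=1 extend→box=[4,5)
i=5: outside box; Z[5]=0
i=6: outside box; Z[6]=0
i=7: outside box; Z[7]=2 extend→box=[7,9)
i=8: min(r-i=1, Z[1]=0)=0; Z[8]=0
i=9: outside box; Z[9]=0
i=10: outside box; Z[10]=0
i=11: outside box; Z[11]=0
i=12: outside box; Z[12]=0
i=13: outside box; Z[13]=1 extend→box=[13,14)
i=14: outside box; Z[14]=4 extend→box=[14,18)
i=15: min(r-i=3, Z[1]=0)=0; Z[15]=0
i=16: min(r-i=2, Z[2]=0)=0; Z[16]=0
i=17: min(r-i=1, Z[3]=0)=0; Z[17]=0
i=18: outside box; Z[18]=0
i=19: outside box; Z[19]=0
i=20: outside box; Z[20]=0
i=21: outside box; Z[21]=1 extend→box=[21,22)
i=22: outside box; Z[22]=1 extend→box=[22,23)
i=23: outside box; Z[23]=0
i=24: outside box; Z[24]=4 extend→box=[24,28)
i=25: min(r-i=3, Z[1]=0)=0; Z[25]=0
i=26: min(r-i=2, Z[2]=0)=0; Z[26]=0
i=27: min(r-i=1, Z[3]=0)=0; Z[27]=0
i=28: outside box; Z[28]=0
i=29: outside box; Z[29]=0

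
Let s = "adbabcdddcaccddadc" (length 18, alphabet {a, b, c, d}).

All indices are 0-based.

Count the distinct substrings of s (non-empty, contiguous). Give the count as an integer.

rank | idx | suffix
   0 |   3 | abcdddcaccddadc
   1 |  10 | accddadc
   2 |   0 | adbabcdddcaccddadc
   3 |  15 | adc
   4 |   2 | babcdddcaccddadc
   5 |   4 | bcdddcaccddadc
   6 |  17 | c
   7 |   9 | caccddadc
   8 |  11 | ccddadc
   9 |  12 | cddadc
  10 |   5 | cdddcaccddadc
  11 |  14 | dadc
  12 |   1 | dbabcdddcaccddadc
  13 |  16 | dc
  14 |   8 | dcaccddadc
  15 |  13 | ddadc
  16 |   7 | ddcaccddadc
  17 |   6 | dddcaccddadc

SA = [3, 10, 0, 15, 2, 4, 17, 9, 11, 12, 5, 14, 1, 16, 8, 13, 7, 6]
[i] adj suffixes → lcp
  [1] 3/10 → 1 ('a')
  [2] 10/0 → 1 ('a')
  [3] 0/15 → 2 ('ad')
  [4] 15/2 → 0 ('')
  [5] 2/4 → 1 ('b')
  [6] 4/17 → 0 ('')
  [7] 17/9 → 1 ('c')
  [8] 9/11 → 1 ('c')
  [9] 11/12 → 1 ('c')
  [10] 12/5 → 3 ('cdd')
  [11] 5/14 → 0 ('')
  [12] 14/1 → 1 ('d')
  [13] 1/16 → 1 ('d')
  [14] 16/8 → 2 ('dc')
  [15] 8/13 → 1 ('d')
  [16] 13/7 → 2 ('dd')
  [17] 7/6 → 2 ('dd')

n(n+1)/2 = 18·19/2 = 171
Σ LCP = 0 + 1 + 1 + 2 + 0 + 1 + 0 + 1 + 1 + 1 + 3 + 0 + 1 + 1 + 2 + 1 + 2 + 2 = 20
distinct = 171 − 20 = 151

151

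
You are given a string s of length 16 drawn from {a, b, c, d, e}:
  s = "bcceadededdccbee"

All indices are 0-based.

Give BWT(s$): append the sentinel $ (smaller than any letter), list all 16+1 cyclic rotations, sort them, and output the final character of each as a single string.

rank  rotation           last
    0  $bcceadededdccbee  e
    1  adededdccbee$bcce  e
    2  bcceadededdccbee$  $
    3  bee$bcceadededdcc  c
    4  cbee$bcceadededdc  c
    5  ccbee$bcceadededd  d
    6  cceadededdccbee$b  b
    7  ceadededdccbee$bc  c
    8  dccbee$bcceadeded  d
    9  ddccbee$bcceadede  e
   10  deddccbee$bcceade  e
   11  dededdccbee$bccea  a
   12  e$bcceadededdccbe  e
   13  eadededdccbee$bcc  c
   14  eddccbee$bcceaded  d
   15  ededdccbee$bccead  d
   16  ee$bcceadededdccb  b

ee$ccdbcdeeaecddb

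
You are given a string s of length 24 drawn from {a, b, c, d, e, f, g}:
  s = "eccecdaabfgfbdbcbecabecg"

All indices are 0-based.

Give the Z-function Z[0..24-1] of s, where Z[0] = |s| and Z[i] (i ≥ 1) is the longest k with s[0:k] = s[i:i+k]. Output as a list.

[24, 0, 0, 2, 0, 0, 0, 0, 0, 0, 0, 0, 0, 0, 0, 0, 0, 2, 0, 0, 0, 2, 0, 0]

Z[0]=24
i=1: fresh scan; Z[1]=0
i=2: fresh scan; Z[2]=0
i=3: fresh scan; Z[3]=2 extend→box=[3,5)
i=4: min(r-i=1, Z[1]=0)=0; Z[4]=0
i=5: fresh scan; Z[5]=0
i=6: fresh scan; Z[6]=0
i=7: fresh scan; Z[7]=0
i=8: fresh scan; Z[8]=0
i=9: fresh scan; Z[9]=0
i=10: fresh scan; Z[10]=0
i=11: fresh scan; Z[11]=0
i=12: fresh scan; Z[12]=0
i=13: fresh scan; Z[13]=0
i=14: fresh scan; Z[14]=0
i=15: fresh scan; Z[15]=0
i=16: fresh scan; Z[16]=0
i=17: fresh scan; Z[17]=2 extend→box=[17,19)
i=18: min(r-i=1, Z[1]=0)=0; Z[18]=0
i=19: fresh scan; Z[19]=0
i=20: fresh scan; Z[20]=0
i=21: fresh scan; Z[21]=2 extend→box=[21,23)
i=22: min(r-i=1, Z[1]=0)=0; Z[22]=0
i=23: fresh scan; Z[23]=0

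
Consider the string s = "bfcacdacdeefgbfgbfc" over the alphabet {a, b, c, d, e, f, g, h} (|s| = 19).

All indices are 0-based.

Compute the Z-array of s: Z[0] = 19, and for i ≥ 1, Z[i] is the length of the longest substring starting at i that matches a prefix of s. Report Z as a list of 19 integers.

Z[0]=19
i=1: i≥r, start 0; Z[1]=0
i=2: i≥r, start 0; Z[2]=0
i=3: i≥r, start 0; Z[3]=0
i=4: i≥r, start 0; Z[4]=0
i=5: i≥r, start 0; Z[5]=0
i=6: i≥r, start 0; Z[6]=0
i=7: i≥r, start 0; Z[7]=0
i=8: i≥r, start 0; Z[8]=0
i=9: i≥r, start 0; Z[9]=0
i=10: i≥r, start 0; Z[10]=0
i=11: i≥r, start 0; Z[11]=0
i=12: i≥r, start 0; Z[12]=0
i=13: i≥r, start 0; Z[13]=2 scan→box=[13,15)
i=14: min(r-i=1, Z[1]=0)=0; Z[14]=0
i=15: i≥r, start 0; Z[15]=0
i=16: i≥r, start 0; Z[16]=3 scan→box=[16,19)
i=17: min(r-i=2, Z[1]=0)=0; Z[17]=0
i=18: min(r-i=1, Z[2]=0)=0; Z[18]=0

[19, 0, 0, 0, 0, 0, 0, 0, 0, 0, 0, 0, 0, 2, 0, 0, 3, 0, 0]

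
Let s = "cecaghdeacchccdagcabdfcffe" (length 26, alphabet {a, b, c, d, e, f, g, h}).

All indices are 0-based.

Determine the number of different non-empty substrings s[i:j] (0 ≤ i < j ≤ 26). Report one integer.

330

rank | idx | suffix
   0 |  18 | abdfcffe
   1 |   8 | acchccdagcabdfcffe
   2 |  15 | agcabdfcffe
   3 |   3 | aghdeacchccdagcabdfcffe
   4 |  19 | bdfcffe
   5 |  17 | cabdfcffe
   6 |   2 | caghdeacchccdagcabdfcffe
   7 |  12 | ccdagcabdfcffe
   8 |   9 | cchccdagcabdfcffe
   9 |  13 | cdagcabdfcffe
  10 |   0 | cecaghdeacchccdagcabdfcffe
  11 |  22 | cffe
  12 |  10 | chccdagcabdfcffe
  13 |  14 | dagcabdfcffe
  14 |   6 | deacchccdagcabdfcffe
  15 |  20 | dfcffe
  16 |  25 | e
  17 |   7 | eacchccdagcabdfcffe
  18 |   1 | ecaghdeacchccdagcabdfcffe
  19 |  21 | fcffe
  20 |  24 | fe
  21 |  23 | ffe
  22 |  16 | gcabdfcffe
  23 |   4 | ghdeacchccdagcabdfcffe
  24 |  11 | hccdagcabdfcffe
  25 |   5 | hdeacchccdagcabdfcffe

SA = [18, 8, 15, 3, 19, 17, 2, 12, 9, 13, 0, 22, 10, 14, 6, 20, 25, 7, 1, 21, 24, 23, 16, 4, 11, 5]
[i] adj suffixes → lcp
  [1] 18/8 → 1 ('a')
  [2] 8/15 → 1 ('a')
  [3] 15/3 → 2 ('ag')
  [4] 3/19 → 0 ('')
  [5] 19/17 → 0 ('')
  [6] 17/2 → 2 ('ca')
  [7] 2/12 → 1 ('c')
  [8] 12/9 → 2 ('cc')
  [9] 9/13 → 1 ('c')
  [10] 13/0 → 1 ('c')
  [11] 0/22 → 1 ('c')
  [12] 22/10 → 1 ('c')
  [13] 10/14 → 0 ('')
  [14] 14/6 → 1 ('d')
  [15] 6/20 → 1 ('d')
  [16] 20/25 → 0 ('')
  [17] 25/7 → 1 ('e')
  [18] 7/1 → 1 ('e')
  [19] 1/21 → 0 ('')
  [20] 21/24 → 1 ('f')
  [21] 24/23 → 1 ('f')
  [22] 23/16 → 0 ('')
  [23] 16/4 → 1 ('g')
  [24] 4/11 → 0 ('')
  [25] 11/5 → 1 ('h')

n(n+1)/2 = 26·27/2 = 351
Σ LCP = 0 + 1 + 1 + 2 + 0 + 0 + 2 + 1 + 2 + 1 + 1 + 1 + 1 + 0 + 1 + 1 + 0 + 1 + 1 + 0 + 1 + 1 + 0 + 1 + 0 + 1 = 21
distinct = 351 − 21 = 330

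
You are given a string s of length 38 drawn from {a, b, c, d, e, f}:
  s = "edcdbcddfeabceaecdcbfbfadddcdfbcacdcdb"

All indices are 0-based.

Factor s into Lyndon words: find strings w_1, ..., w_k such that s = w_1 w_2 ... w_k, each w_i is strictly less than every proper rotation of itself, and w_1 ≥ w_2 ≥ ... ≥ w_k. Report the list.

emit factor 1: 'e' (i=0, period=1)
emit factor 2: 'd' (i=1, period=1)
emit factor 3: 'cd' (i=2, period=2)
emit factor 4: 'bcddfe' (i=4, period=6)
emit factor 5: 'abceaecdcbfbfadddcdfbcacdcdb' (i=10, period=28)

["e", "d", "cd", "bcddfe", "abceaecdcbfbfadddcdfbcacdcdb"]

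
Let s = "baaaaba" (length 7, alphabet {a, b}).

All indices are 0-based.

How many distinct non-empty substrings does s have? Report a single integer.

19

rank | idx | suffix
   0 |   6 | a
   1 |   1 | aaaaba
   2 |   2 | aaaba
   3 |   3 | aaba
   4 |   4 | aba
   5 |   5 | ba
   6 |   0 | baaaaba

SA = [6, 1, 2, 3, 4, 5, 0]
rank  pair      lcp
   1  s[6:],s[1:]  1  'a'
   2  s[1:],s[2:]  3  'aaa'
   3  s[2:],s[3:]  2  'aa'
   4  s[3:],s[4:]  1  'a'
   5  s[4:],s[5:]  0  ''
   6  s[5:],s[0:]  2  'ba'

n(n+1)/2 = 7·8/2 = 28
Σ LCP = 0 + 1 + 3 + 2 + 1 + 0 + 2 = 9
distinct = 28 − 9 = 19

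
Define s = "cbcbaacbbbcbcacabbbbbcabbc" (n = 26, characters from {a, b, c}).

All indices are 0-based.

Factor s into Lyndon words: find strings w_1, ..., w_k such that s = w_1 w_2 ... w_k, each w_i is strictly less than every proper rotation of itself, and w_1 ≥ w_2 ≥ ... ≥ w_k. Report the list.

["c", "bc", "b", "aacbbbcbcacabbbbbcabbc"]

emit factor 1: 'c' (i=0, period=1)
emit factor 2: 'bc' (i=1, period=2)
emit factor 3: 'b' (i=3, period=1)
emit factor 4: 'aacbbbcbcacabbbbbcabbc' (i=4, period=22)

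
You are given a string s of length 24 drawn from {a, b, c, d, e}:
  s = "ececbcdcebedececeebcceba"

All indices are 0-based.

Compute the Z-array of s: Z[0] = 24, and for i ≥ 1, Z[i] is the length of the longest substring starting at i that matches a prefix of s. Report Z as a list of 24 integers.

Z[0]=24
i=1: i≥r, start 0; Z[1]=0
i=2: i≥r, start 0; Z[2]=2 scan→box=[2,4)
i=3: min(r-i=1, Z[1]=0)=0; Z[3]=0
i=4: i≥r, start 0; Z[4]=0
i=5: i≥r, start 0; Z[5]=0
i=6: i≥r, start 0; Z[6]=0
i=7: i≥r, start 0; Z[7]=0
i=8: i≥r, start 0; Z[8]=1 scan→box=[8,9)
i=9: i≥r, start 0; Z[9]=0
i=10: i≥r, start 0; Z[10]=1 scan→box=[10,11)
i=11: i≥r, start 0; Z[11]=0
i=12: i≥r, start 0; Z[12]=4 scan→box=[12,16)
i=13: min(r-i=3, Z[1]=0)=0; Z[13]=0
i=14: min(r-i=2, Z[2]=2)=2; Z[14]=3 scan→box=[14,17)
i=15: min(r-i=2, Z[1]=0)=0; Z[15]=0
i=16: min(r-i=1, Z[2]=2)=1; Z[16]=1
i=17: i≥r, start 0; Z[17]=1 scan→box=[17,18)
i=18: i≥r, start 0; Z[18]=0
i=19: i≥r, start 0; Z[19]=0
i=20: i≥r, start 0; Z[20]=0
i=21: i≥r, start 0; Z[21]=1 scan→box=[21,22)
i=22: i≥r, start 0; Z[22]=0
i=23: i≥r, start 0; Z[23]=0

[24, 0, 2, 0, 0, 0, 0, 0, 1, 0, 1, 0, 4, 0, 3, 0, 1, 1, 0, 0, 0, 1, 0, 0]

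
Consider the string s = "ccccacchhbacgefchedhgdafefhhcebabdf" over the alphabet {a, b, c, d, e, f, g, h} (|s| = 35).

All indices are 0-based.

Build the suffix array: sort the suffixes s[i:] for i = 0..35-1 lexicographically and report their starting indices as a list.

[31, 4, 10, 22, 30, 9, 32, 3, 2, 1, 0, 5, 28, 11, 15, 6, 21, 33, 18, 29, 17, 13, 24, 34, 14, 23, 25, 20, 12, 8, 27, 16, 19, 7, 26]

sorted suffixes:
  #0 SA[0]=31  'abdf'
  #1 SA[1]=4  'acchhbacgefchedhgdafefhhcebabdf'
  #2 SA[2]=10  'acgefchedhgdafefhhcebabdf'
  #3 SA[3]=22  'afefhhcebabdf'
  #4 SA[4]=30  'babdf'
  #5 SA[5]=9  'bacgefchedhgdafefhhcebabdf'
  #6 SA[6]=32  'bdf'
  #7 SA[7]=3  'cacchhbacgefchedhgdafefhhcebabdf'
  #8 SA[8]=2  'ccacchhbacgefchedhgdafefhhcebabdf'
  #9 SA[9]=1  'cccacchhbacgefchedhgdafefhhcebabdf'
  #10 SA[10]=0  'ccccacchhbacgefchedhgdafefhhcebabdf'
  #11 SA[11]=5  'cchhbacgefchedhgdafefhhcebabdf'
  #12 SA[12]=28  'cebabdf'
  #13 SA[13]=11  'cgefchedhgdafefhhcebabdf'
  #14 SA[14]=15  'chedhgdafefhhcebabdf'
  #15 SA[15]=6  'chhbacgefchedhgdafefhhcebabdf'
  #16 SA[16]=21  'dafefhhcebabdf'
  #17 SA[17]=33  'df'
  #18 SA[18]=18  'dhgdafefhhcebabdf'
  #19 SA[19]=29  'ebabdf'
  #20 SA[20]=17  'edhgdafefhhcebabdf'
  #21 SA[21]=13  'efchedhgdafefhhcebabdf'
  #22 SA[22]=24  'efhhcebabdf'
  #23 SA[23]=34  'f'
  #24 SA[24]=14  'fchedhgdafefhhcebabdf'
  #25 SA[25]=23  'fefhhcebabdf'
  #26 SA[26]=25  'fhhcebabdf'
  #27 SA[27]=20  'gdafefhhcebabdf'
  #28 SA[28]=12  'gefchedhgdafefhhcebabdf'
  #29 SA[29]=8  'hbacgefchedhgdafefhhcebabdf'
  #30 SA[30]=27  'hcebabdf'
  #31 SA[31]=16  'hedhgdafefhhcebabdf'
  #32 SA[32]=19  'hgdafefhhcebabdf'
  #33 SA[33]=7  'hhbacgefchedhgdafefhhcebabdf'
  #34 SA[34]=26  'hhcebabdf'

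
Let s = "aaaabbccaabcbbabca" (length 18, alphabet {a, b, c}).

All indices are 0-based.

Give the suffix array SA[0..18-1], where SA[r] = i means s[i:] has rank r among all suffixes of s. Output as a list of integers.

rank→(start, suffix):
  0 → (17, 'a')
  1 → (0, 'aaaabbccaabcbbabca')
  2 → (1, 'aaabbccaabcbbabca')
  3 → (2, 'aabbccaabcbbabca')
  4 → (8, 'aabcbbabca')
  5 → (3, 'abbccaabcbbabca')
  6 → (14, 'abca')
  7 → (9, 'abcbbabca')
  8 → (13, 'babca')
  9 → (12, 'bbabca')
  10 → (4, 'bbccaabcbbabca')
  11 → (15, 'bca')
  12 → (10, 'bcbbabca')
  13 → (5, 'bccaabcbbabca')
  14 → (16, 'ca')
  15 → (7, 'caabcbbabca')
  16 → (11, 'cbbabca')
  17 → (6, 'ccaabcbbabca')

[17, 0, 1, 2, 8, 3, 14, 9, 13, 12, 4, 15, 10, 5, 16, 7, 11, 6]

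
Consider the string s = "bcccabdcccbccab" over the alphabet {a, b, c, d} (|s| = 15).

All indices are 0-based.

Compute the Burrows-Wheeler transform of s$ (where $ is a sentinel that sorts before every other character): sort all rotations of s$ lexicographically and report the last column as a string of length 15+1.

bccac$acccbccbdb

rank  rotation          last
    0  $bcccabdcccbccab  b
    1  ab$bcccabdcccbcc  c
    2  abdcccbccab$bccc  c
    3  b$bcccabdcccbcca  a
    4  bccab$bcccabdccc  c
    5  bcccabdcccbccab$  $
    6  bdcccbccab$bccca  a
    7  cab$bcccabdcccbc  c
    8  cabdcccbccab$bcc  c
    9  cbccab$bcccabdcc  c
   10  ccab$bcccabdcccb  b
   11  ccabdcccbccab$bc  c
   12  ccbccab$bcccabdc  c
   13  cccabdcccbccab$b  b
   14  cccbccab$bcccabd  d
   15  dcccbccab$bcccab  b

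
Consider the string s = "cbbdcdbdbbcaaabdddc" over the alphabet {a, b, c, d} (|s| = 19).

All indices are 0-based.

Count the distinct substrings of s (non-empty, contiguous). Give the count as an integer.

168

sorted suffixes:
  #0 SA[0]=11  'aaabdddc'
  #1 SA[1]=12  'aabdddc'
  #2 SA[2]=13  'abdddc'
  #3 SA[3]=8  'bbcaaabdddc'
  #4 SA[4]=1  'bbdcdbdbbcaaabdddc'
  #5 SA[5]=9  'bcaaabdddc'
  #6 SA[6]=6  'bdbbcaaabdddc'
  #7 SA[7]=2  'bdcdbdbbcaaabdddc'
  #8 SA[8]=14  'bdddc'
  #9 SA[9]=18  'c'
  #10 SA[10]=10  'caaabdddc'
  #11 SA[11]=0  'cbbdcdbdbbcaaabdddc'
  #12 SA[12]=4  'cdbdbbcaaabdddc'
  #13 SA[13]=7  'dbbcaaabdddc'
  #14 SA[14]=5  'dbdbbcaaabdddc'
  #15 SA[15]=17  'dc'
  #16 SA[16]=3  'dcdbdbbcaaabdddc'
  #17 SA[17]=16  'ddc'
  #18 SA[18]=15  'dddc'

SA = [11, 12, 13, 8, 1, 9, 6, 2, 14, 18, 10, 0, 4, 7, 5, 17, 3, 16, 15]
i: (SA[i-1],SA[i]) lcp shared
  1: (11,12) 2 'aa'
  2: (12,13) 1 'a'
  3: (13,8) 0 ''
  4: (8,1) 2 'bb'
  5: (1,9) 1 'b'
  6: (9,6) 1 'b'
  7: (6,2) 2 'bd'
  8: (2,14) 2 'bd'
  9: (14,18) 0 ''
  10: (18,10) 1 'c'
  11: (10,0) 1 'c'
  12: (0,4) 1 'c'
  13: (4,7) 0 ''
  14: (7,5) 2 'db'
  15: (5,17) 1 'd'
  16: (17,3) 2 'dc'
  17: (3,16) 1 'd'
  18: (16,15) 2 'dd'

n(n+1)/2 = 19·20/2 = 190
Σ LCP = 0 + 2 + 1 + 0 + 2 + 1 + 1 + 2 + 2 + 0 + 1 + 1 + 1 + 0 + 2 + 1 + 2 + 1 + 2 = 22
distinct = 190 − 22 = 168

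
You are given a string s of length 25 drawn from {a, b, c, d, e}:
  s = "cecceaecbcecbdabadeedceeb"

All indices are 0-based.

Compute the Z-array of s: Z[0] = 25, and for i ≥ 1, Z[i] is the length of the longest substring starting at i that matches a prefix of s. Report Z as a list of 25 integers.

Z[0]=25
i=1: fresh scan; Z[1]=0
i=2: fresh scan; Z[2]=1 grow→box=[2,3)
i=3: fresh scan; Z[3]=2 grow→box=[3,5)
i=4: min(r-i=1, Z[1]=0)=0; Z[4]=0
i=5: fresh scan; Z[5]=0
i=6: fresh scan; Z[6]=0
i=7: fresh scan; Z[7]=1 grow→box=[7,8)
i=8: fresh scan; Z[8]=0
i=9: fresh scan; Z[9]=3 grow→box=[9,12)
i=10: min(r-i=2, Z[1]=0)=0; Z[10]=0
i=11: min(r-i=1, Z[2]=1)=1; Z[11]=1
i=12: fresh scan; Z[12]=0
i=13: fresh scan; Z[13]=0
i=14: fresh scan; Z[14]=0
i=15: fresh scan; Z[15]=0
i=16: fresh scan; Z[16]=0
i=17: fresh scan; Z[17]=0
i=18: fresh scan; Z[18]=0
i=19: fresh scan; Z[19]=0
i=20: fresh scan; Z[20]=0
i=21: fresh scan; Z[21]=2 grow→box=[21,23)
i=22: min(r-i=1, Z[1]=0)=0; Z[22]=0
i=23: fresh scan; Z[23]=0
i=24: fresh scan; Z[24]=0

[25, 0, 1, 2, 0, 0, 0, 1, 0, 3, 0, 1, 0, 0, 0, 0, 0, 0, 0, 0, 0, 2, 0, 0, 0]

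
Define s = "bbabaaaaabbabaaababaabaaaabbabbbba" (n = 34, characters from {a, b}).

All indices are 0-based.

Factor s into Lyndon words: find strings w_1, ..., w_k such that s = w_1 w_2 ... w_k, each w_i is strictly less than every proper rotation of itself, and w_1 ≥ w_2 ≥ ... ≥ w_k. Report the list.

["b", "b", "ab", "aaaaabbabaaababaabaaaabbabbbb", "a"]

emit factor 1: 'b' (i=0, period=1)
emit factor 2: 'b' (i=1, period=1)
emit factor 3: 'ab' (i=2, period=2)
emit factor 4: 'aaaaabbabaaababaabaaaabbabbbb' (i=4, period=29)
emit factor 5: 'a' (i=33, period=1)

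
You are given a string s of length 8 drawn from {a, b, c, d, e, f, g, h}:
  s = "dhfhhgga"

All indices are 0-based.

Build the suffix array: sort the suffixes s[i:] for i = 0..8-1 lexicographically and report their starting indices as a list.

[7, 0, 2, 6, 5, 1, 4, 3]

rank | idx | suffix
   0 |   7 | a
   1 |   0 | dhfhhgga
   2 |   2 | fhhgga
   3 |   6 | ga
   4 |   5 | gga
   5 |   1 | hfhhgga
   6 |   4 | hgga
   7 |   3 | hhgga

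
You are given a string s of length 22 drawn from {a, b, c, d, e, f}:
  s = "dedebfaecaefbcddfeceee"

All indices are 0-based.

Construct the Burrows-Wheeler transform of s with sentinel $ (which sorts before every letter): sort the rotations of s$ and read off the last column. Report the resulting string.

efcfeebece$dedafdecabed

rank  rotation                 last
    0  $dedebfaecaefbcddfeceee  e
    1  aecaefbcddfeceee$dedebf  f
    2  aefbcddfeceee$dedebfaec  c
    3  bcddfeceee$dedebfaecaef  f
    4  bfaecaefbcddfeceee$dede  e
    5  caefbcddfeceee$dedebfae  e
    6  cddfeceee$dedebfaecaefb  b
    7  ceee$dedebfaecaefbcddfe  e
    8  ddfeceee$dedebfaecaefbc  c
    9  debfaecaefbcddfeceee$de  e
   10  dedebfaecaefbcddfeceee$  $
   11  dfeceee$dedebfaecaefbcd  d
   12  e$dedebfaecaefbcddfecee  e
   13  ebfaecaefbcddfeceee$ded  d
   14  ecaefbcddfeceee$dedebfa  a
   15  eceee$dedebfaecaefbcddf  f
   16  edebfaecaefbcddfeceee$d  d
   17  ee$dedebfaecaefbcddfece  e
   18  eee$dedebfaecaefbcddfec  c
   19  efbcddfeceee$dedebfaeca  a
   20  faecaefbcddfeceee$dedeb  b
   21  fbcddfeceee$dedebfaecae  e
   22  feceee$dedebfaecaefbcdd  d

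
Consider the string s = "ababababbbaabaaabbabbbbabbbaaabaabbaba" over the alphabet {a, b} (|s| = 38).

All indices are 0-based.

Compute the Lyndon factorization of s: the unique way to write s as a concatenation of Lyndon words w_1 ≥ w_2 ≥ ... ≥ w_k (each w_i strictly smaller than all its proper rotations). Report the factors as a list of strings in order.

emit factor 1: 'ababababbb' (i=0, period=10)
emit factor 2: 'aab' (i=10, period=3)
emit factor 3: 'aaabbabbbbabbb' (i=13, period=14)
emit factor 4: 'aaabaabbab' (i=27, period=10)
emit factor 5: 'a' (i=37, period=1)

["ababababbb", "aab", "aaabbabbbbabbb", "aaabaabbab", "a"]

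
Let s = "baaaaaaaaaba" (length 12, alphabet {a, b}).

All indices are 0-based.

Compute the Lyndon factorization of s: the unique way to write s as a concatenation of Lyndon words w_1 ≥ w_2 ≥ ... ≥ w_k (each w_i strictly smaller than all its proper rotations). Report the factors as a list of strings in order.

["b", "aaaaaaaaab", "a"]

emit factor 1: 'b' (i=0, period=1)
emit factor 2: 'aaaaaaaaab' (i=1, period=10)
emit factor 3: 'a' (i=11, period=1)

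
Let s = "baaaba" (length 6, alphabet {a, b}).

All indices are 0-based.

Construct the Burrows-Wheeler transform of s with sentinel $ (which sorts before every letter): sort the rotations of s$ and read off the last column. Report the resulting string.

rank  rotation last
    0  $baaaba  a
    1  a$baaab  b
    2  aaaba$b  b
    3  aaba$ba  a
    4  aba$baa  a
    5  ba$baaa  a
    6  baaaba$  $

abbaaa$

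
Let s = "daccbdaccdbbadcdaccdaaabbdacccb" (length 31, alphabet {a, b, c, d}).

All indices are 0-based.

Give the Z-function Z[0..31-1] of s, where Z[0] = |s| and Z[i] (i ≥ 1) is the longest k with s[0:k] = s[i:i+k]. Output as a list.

[31, 0, 0, 0, 0, 4, 0, 0, 0, 1, 0, 0, 0, 1, 0, 4, 0, 0, 0, 2, 0, 0, 0, 0, 0, 4, 0, 0, 0, 0, 0]

Z[0]=31
i=1: i≥r, start 0; Z[1]=0
i=2: i≥r, start 0; Z[2]=0
i=3: i≥r, start 0; Z[3]=0
i=4: i≥r, start 0; Z[4]=0
i=5: i≥r, start 0; Z[5]=4 grow→box=[5,9)
i=6: min(r-i=3, Z[1]=0)=0; Z[6]=0
i=7: min(r-i=2, Z[2]=0)=0; Z[7]=0
i=8: min(r-i=1, Z[3]=0)=0; Z[8]=0
i=9: i≥r, start 0; Z[9]=1 grow→box=[9,10)
i=10: i≥r, start 0; Z[10]=0
i=11: i≥r, start 0; Z[11]=0
i=12: i≥r, start 0; Z[12]=0
i=13: i≥r, start 0; Z[13]=1 grow→box=[13,14)
i=14: i≥r, start 0; Z[14]=0
i=15: i≥r, start 0; Z[15]=4 grow→box=[15,19)
i=16: min(r-i=3, Z[1]=0)=0; Z[16]=0
i=17: min(r-i=2, Z[2]=0)=0; Z[17]=0
i=18: min(r-i=1, Z[3]=0)=0; Z[18]=0
i=19: i≥r, start 0; Z[19]=2 grow→box=[19,21)
i=20: min(r-i=1, Z[1]=0)=0; Z[20]=0
i=21: i≥r, start 0; Z[21]=0
i=22: i≥r, start 0; Z[22]=0
i=23: i≥r, start 0; Z[23]=0
i=24: i≥r, start 0; Z[24]=0
i=25: i≥r, start 0; Z[25]=4 grow→box=[25,29)
i=26: min(r-i=3, Z[1]=0)=0; Z[26]=0
i=27: min(r-i=2, Z[2]=0)=0; Z[27]=0
i=28: min(r-i=1, Z[3]=0)=0; Z[28]=0
i=29: i≥r, start 0; Z[29]=0
i=30: i≥r, start 0; Z[30]=0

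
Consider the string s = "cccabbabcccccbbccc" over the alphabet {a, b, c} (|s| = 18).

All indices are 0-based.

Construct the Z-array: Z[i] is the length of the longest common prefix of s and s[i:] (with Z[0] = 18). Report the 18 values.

[18, 2, 1, 0, 0, 0, 0, 0, 3, 3, 3, 2, 1, 0, 0, 3, 2, 1]

Z[0]=18
i=1: outside box; Z[1]=2 scan→box=[1,3)
i=2: min(r-i=1, Z[1]=2)=1; Z[2]=1
i=3: outside box; Z[3]=0
i=4: outside box; Z[4]=0
i=5: outside box; Z[5]=0
i=6: outside box; Z[6]=0
i=7: outside box; Z[7]=0
i=8: outside box; Z[8]=3 scan→box=[8,11)
i=9: min(r-i=2, Z[1]=2)=2; Z[9]=3 scan→box=[9,12)
i=10: min(r-i=2, Z[1]=2)=2; Z[10]=3 scan→box=[10,13)
i=11: min(r-i=2, Z[1]=2)=2; Z[11]=2
i=12: min(r-i=1, Z[2]=1)=1; Z[12]=1
i=13: outside box; Z[13]=0
i=14: outside box; Z[14]=0
i=15: outside box; Z[15]=3 scan→box=[15,18)
i=16: min(r-i=2, Z[1]=2)=2; Z[16]=2
i=17: min(r-i=1, Z[2]=1)=1; Z[17]=1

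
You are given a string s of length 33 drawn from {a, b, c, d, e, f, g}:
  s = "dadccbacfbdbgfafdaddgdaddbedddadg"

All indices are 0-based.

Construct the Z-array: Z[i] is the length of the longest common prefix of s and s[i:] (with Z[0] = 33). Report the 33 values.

Z[0]=33
i=1: fresh scan; Z[1]=0
i=2: fresh scan; Z[2]=1 scan→box=[2,3)
i=3: fresh scan; Z[3]=0
i=4: fresh scan; Z[4]=0
i=5: fresh scan; Z[5]=0
i=6: fresh scan; Z[6]=0
i=7: fresh scan; Z[7]=0
i=8: fresh scan; Z[8]=0
i=9: fresh scan; Z[9]=0
i=10: fresh scan; Z[10]=1 scan→box=[10,11)
i=11: fresh scan; Z[11]=0
i=12: fresh scan; Z[12]=0
i=13: fresh scan; Z[13]=0
i=14: fresh scan; Z[14]=0
i=15: fresh scan; Z[15]=0
i=16: fresh scan; Z[16]=3 scan→box=[16,19)
i=17: min(r-i=2, Z[1]=0)=0; Z[17]=0
i=18: min(r-i=1, Z[2]=1)=1; Z[18]=1
i=19: fresh scan; Z[19]=1 scan→box=[19,20)
i=20: fresh scan; Z[20]=0
i=21: fresh scan; Z[21]=3 scan→box=[21,24)
i=22: min(r-i=2, Z[1]=0)=0; Z[22]=0
i=23: min(r-i=1, Z[2]=1)=1; Z[23]=1
i=24: fresh scan; Z[24]=1 scan→box=[24,25)
i=25: fresh scan; Z[25]=0
i=26: fresh scan; Z[26]=0
i=27: fresh scan; Z[27]=1 scan→box=[27,28)
i=28: fresh scan; Z[28]=1 scan→box=[28,29)
i=29: fresh scan; Z[29]=3 scan→box=[29,32)
i=30: min(r-i=2, Z[1]=0)=0; Z[30]=0
i=31: min(r-i=1, Z[2]=1)=1; Z[31]=1
i=32: fresh scan; Z[32]=0

[33, 0, 1, 0, 0, 0, 0, 0, 0, 0, 1, 0, 0, 0, 0, 0, 3, 0, 1, 1, 0, 3, 0, 1, 1, 0, 0, 1, 1, 3, 0, 1, 0]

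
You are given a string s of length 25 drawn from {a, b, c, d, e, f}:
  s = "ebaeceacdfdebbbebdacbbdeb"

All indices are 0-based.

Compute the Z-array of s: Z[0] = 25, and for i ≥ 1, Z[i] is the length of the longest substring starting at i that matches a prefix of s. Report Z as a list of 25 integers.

[25, 0, 0, 1, 0, 1, 0, 0, 0, 0, 0, 2, 0, 0, 0, 2, 0, 0, 0, 0, 0, 0, 0, 2, 0]

Z[0]=25
i=1: i≥r, start 0; Z[1]=0
i=2: i≥r, start 0; Z[2]=0
i=3: i≥r, start 0; Z[3]=1 scan→box=[3,4)
i=4: i≥r, start 0; Z[4]=0
i=5: i≥r, start 0; Z[5]=1 scan→box=[5,6)
i=6: i≥r, start 0; Z[6]=0
i=7: i≥r, start 0; Z[7]=0
i=8: i≥r, start 0; Z[8]=0
i=9: i≥r, start 0; Z[9]=0
i=10: i≥r, start 0; Z[10]=0
i=11: i≥r, start 0; Z[11]=2 scan→box=[11,13)
i=12: min(r-i=1, Z[1]=0)=0; Z[12]=0
i=13: i≥r, start 0; Z[13]=0
i=14: i≥r, start 0; Z[14]=0
i=15: i≥r, start 0; Z[15]=2 scan→box=[15,17)
i=16: min(r-i=1, Z[1]=0)=0; Z[16]=0
i=17: i≥r, start 0; Z[17]=0
i=18: i≥r, start 0; Z[18]=0
i=19: i≥r, start 0; Z[19]=0
i=20: i≥r, start 0; Z[20]=0
i=21: i≥r, start 0; Z[21]=0
i=22: i≥r, start 0; Z[22]=0
i=23: i≥r, start 0; Z[23]=2 scan→box=[23,25)
i=24: min(r-i=1, Z[1]=0)=0; Z[24]=0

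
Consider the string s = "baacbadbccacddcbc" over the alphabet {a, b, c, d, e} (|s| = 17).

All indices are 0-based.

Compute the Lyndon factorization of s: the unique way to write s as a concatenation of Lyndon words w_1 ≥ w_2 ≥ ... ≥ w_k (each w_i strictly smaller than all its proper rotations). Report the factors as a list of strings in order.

emit factor 1: 'b' (i=0, period=1)
emit factor 2: 'aacbadbccacddcbc' (i=1, period=16)

["b", "aacbadbccacddcbc"]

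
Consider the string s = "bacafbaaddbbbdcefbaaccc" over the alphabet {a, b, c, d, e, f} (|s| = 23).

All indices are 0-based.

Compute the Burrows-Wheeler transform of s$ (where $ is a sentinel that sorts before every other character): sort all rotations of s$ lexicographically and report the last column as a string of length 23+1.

cbbbaacff$dbbcacaddbacea

rank  rotation                  last
    0  $bacafbaaddbbbdcefbaaccc  c
    1  aaccc$bacafbaaddbbbdcefb  b
    2  aaddbbbdcefbaaccc$bacafb  b
    3  acafbaaddbbbdcefbaaccc$b  b
    4  accc$bacafbaaddbbbdcefba  a
    5  addbbbdcefbaaccc$bacafba  a
    6  afbaaddbbbdcefbaaccc$bac  c
    7  baaccc$bacafbaaddbbbdcef  f
    8  baaddbbbdcefbaaccc$bacaf  f
    9  bacafbaaddbbbdcefbaaccc$  $
   10  bbbdcefbaaccc$bacafbaadd  d
   11  bbdcefbaaccc$bacafbaaddb  b
   12  bdcefbaaccc$bacafbaaddbb  b
   13  c$bacafbaaddbbbdcefbaacc  c
   14  cafbaaddbbbdcefbaaccc$ba  a
   15  cc$bacafbaaddbbbdcefbaac  c
   16  ccc$bacafbaaddbbbdcefbaa  a
   17  cefbaaccc$bacafbaaddbbbd  d
   18  dbbbdcefbaaccc$bacafbaad  d
   19  dcefbaaccc$bacafbaaddbbb  b
   20  ddbbbdcefbaaccc$bacafbaa  a
   21  efbaaccc$bacafbaaddbbbdc  c
   22  fbaaccc$bacafbaaddbbbdce  e
   23  fbaaddbbbdcefbaaccc$baca  a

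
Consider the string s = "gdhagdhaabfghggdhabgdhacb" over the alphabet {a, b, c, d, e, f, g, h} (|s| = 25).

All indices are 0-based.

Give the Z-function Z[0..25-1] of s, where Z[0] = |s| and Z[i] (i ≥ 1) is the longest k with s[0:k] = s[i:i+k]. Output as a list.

Z[0]=25
i=1: i≥r, start 0; Z[1]=0
i=2: i≥r, start 0; Z[2]=0
i=3: i≥r, start 0; Z[3]=0
i=4: i≥r, start 0; Z[4]=4 extend→box=[4,8)
i=5: min(r-i=3, Z[1]=0)=0; Z[5]=0
i=6: min(r-i=2, Z[2]=0)=0; Z[6]=0
i=7: min(r-i=1, Z[3]=0)=0; Z[7]=0
i=8: i≥r, start 0; Z[8]=0
i=9: i≥r, start 0; Z[9]=0
i=10: i≥r, start 0; Z[10]=0
i=11: i≥r, start 0; Z[11]=1 extend→box=[11,12)
i=12: i≥r, start 0; Z[12]=0
i=13: i≥r, start 0; Z[13]=1 extend→box=[13,14)
i=14: i≥r, start 0; Z[14]=4 extend→box=[14,18)
i=15: min(r-i=3, Z[1]=0)=0; Z[15]=0
i=16: min(r-i=2, Z[2]=0)=0; Z[16]=0
i=17: min(r-i=1, Z[3]=0)=0; Z[17]=0
i=18: i≥r, start 0; Z[18]=0
i=19: i≥r, start 0; Z[19]=4 extend→box=[19,23)
i=20: min(r-i=3, Z[1]=0)=0; Z[20]=0
i=21: min(r-i=2, Z[2]=0)=0; Z[21]=0
i=22: min(r-i=1, Z[3]=0)=0; Z[22]=0
i=23: i≥r, start 0; Z[23]=0
i=24: i≥r, start 0; Z[24]=0

[25, 0, 0, 0, 4, 0, 0, 0, 0, 0, 0, 1, 0, 1, 4, 0, 0, 0, 0, 4, 0, 0, 0, 0, 0]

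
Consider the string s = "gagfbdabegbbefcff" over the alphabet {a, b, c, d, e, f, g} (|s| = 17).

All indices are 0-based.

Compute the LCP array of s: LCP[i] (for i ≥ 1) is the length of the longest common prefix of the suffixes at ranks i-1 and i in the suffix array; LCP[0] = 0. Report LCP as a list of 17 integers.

[0, 1, 0, 1, 1, 2, 0, 0, 0, 1, 0, 1, 1, 1, 0, 1, 1]

sorted suffixes:
  #0 SA[0]=6  'abegbbefcff'
  #1 SA[1]=1  'agfbdabegbbefcff'
  #2 SA[2]=10  'bbefcff'
  #3 SA[3]=4  'bdabegbbefcff'
  #4 SA[4]=11  'befcff'
  #5 SA[5]=7  'begbbefcff'
  #6 SA[6]=14  'cff'
  #7 SA[7]=5  'dabegbbefcff'
  #8 SA[8]=12  'efcff'
  #9 SA[9]=8  'egbbefcff'
  #10 SA[10]=16  'f'
  #11 SA[11]=3  'fbdabegbbefcff'
  #12 SA[12]=13  'fcff'
  #13 SA[13]=15  'ff'
  #14 SA[14]=0  'gagfbdabegbbefcff'
  #15 SA[15]=9  'gbbefcff'
  #16 SA[16]=2  'gfbdabegbbefcff'

SA = [6, 1, 10, 4, 11, 7, 14, 5, 12, 8, 16, 3, 13, 15, 0, 9, 2]
[i] adj suffixes → lcp
  [1] 6/1 → 1 ('a')
  [2] 1/10 → 0 ('')
  [3] 10/4 → 1 ('b')
  [4] 4/11 → 1 ('b')
  [5] 11/7 → 2 ('be')
  [6] 7/14 → 0 ('')
  [7] 14/5 → 0 ('')
  [8] 5/12 → 0 ('')
  [9] 12/8 → 1 ('e')
  [10] 8/16 → 0 ('')
  [11] 16/3 → 1 ('f')
  [12] 3/13 → 1 ('f')
  [13] 13/15 → 1 ('f')
  [14] 15/0 → 0 ('')
  [15] 0/9 → 1 ('g')
  [16] 9/2 → 1 ('g')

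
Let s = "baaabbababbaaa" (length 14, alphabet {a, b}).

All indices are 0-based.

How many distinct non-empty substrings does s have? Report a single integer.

77

rank→(start, suffix):
  0 → (13, 'a')
  1 → (12, 'aa')
  2 → (11, 'aaa')
  3 → (1, 'aaabbababbaaa')
  4 → (2, 'aabbababbaaa')
  5 → (6, 'ababbaaa')
  6 → (8, 'abbaaa')
  7 → (3, 'abbababbaaa')
  8 → (10, 'baaa')
  9 → (0, 'baaabbababbaaa')
  10 → (5, 'bababbaaa')
  11 → (7, 'babbaaa')
  12 → (9, 'bbaaa')
  13 → (4, 'bbababbaaa')

SA = [13, 12, 11, 1, 2, 6, 8, 3, 10, 0, 5, 7, 9, 4]
[i] adj suffixes → lcp
  [1] 13/12 → 1 ('a')
  [2] 12/11 → 2 ('aa')
  [3] 11/1 → 3 ('aaa')
  [4] 1/2 → 2 ('aa')
  [5] 2/6 → 1 ('a')
  [6] 6/8 → 2 ('ab')
  [7] 8/3 → 4 ('abba')
  [8] 3/10 → 0 ('')
  [9] 10/0 → 4 ('baaa')
  [10] 0/5 → 2 ('ba')
  [11] 5/7 → 3 ('bab')
  [12] 7/9 → 1 ('b')
  [13] 9/4 → 3 ('bba')

n(n+1)/2 = 14·15/2 = 105
Σ LCP = 0 + 1 + 2 + 3 + 2 + 1 + 2 + 4 + 0 + 4 + 2 + 3 + 1 + 3 = 28
distinct = 105 − 28 = 77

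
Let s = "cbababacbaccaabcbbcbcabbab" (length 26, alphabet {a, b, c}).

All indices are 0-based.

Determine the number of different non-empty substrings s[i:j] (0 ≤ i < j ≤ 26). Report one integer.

rank | idx | suffix
   0 |  12 | aabcbbcbcabbab
   1 |  24 | ab
   2 |   2 | ababacbaccaabcbbcbcabbab
   3 |   4 | abacbaccaabcbbcbcabbab
   4 |  21 | abbab
   5 |  13 | abcbbcbcabbab
   6 |   6 | acbaccaabcbbcbcabbab
   7 |   9 | accaabcbbcbcabbab
   8 |  25 | b
   9 |  23 | bab
  10 |   1 | bababacbaccaabcbbcbcabbab
  11 |   3 | babacbaccaabcbbcbcabbab
  12 |   5 | bacbaccaabcbbcbcabbab
  13 |   8 | baccaabcbbcbcabbab
  14 |  22 | bbab
  15 |  16 | bbcbcabbab
  16 |  19 | bcabbab
  17 |  14 | bcbbcbcabbab
  18 |  17 | bcbcabbab
  19 |  11 | caabcbbcbcabbab
  20 |  20 | cabbab
  21 |   0 | cbababacbaccaabcbbcbcabbab
  22 |   7 | cbaccaabcbbcbcabbab
  23 |  15 | cbbcbcabbab
  24 |  18 | cbcabbab
  25 |  10 | ccaabcbbcbcabbab

SA = [12, 24, 2, 4, 21, 13, 6, 9, 25, 23, 1, 3, 5, 8, 22, 16, 19, 14, 17, 11, 20, 0, 7, 15, 18, 10]
i: (SA[i-1],SA[i]) lcp shared
  1: (12,24) 1 'a'
  2: (24,2) 2 'ab'
  3: (2,4) 3 'aba'
  4: (4,21) 2 'ab'
  5: (21,13) 2 'ab'
  6: (13,6) 1 'a'
  7: (6,9) 2 'ac'
  8: (9,25) 0 ''
  9: (25,23) 1 'b'
  10: (23,1) 3 'bab'
  11: (1,3) 4 'baba'
  12: (3,5) 2 'ba'
  13: (5,8) 3 'bac'
  14: (8,22) 1 'b'
  15: (22,16) 2 'bb'
  16: (16,19) 1 'b'
  17: (19,14) 2 'bc'
  18: (14,17) 3 'bcb'
  19: (17,11) 0 ''
  20: (11,20) 2 'ca'
  21: (20,0) 1 'c'
  22: (0,7) 3 'cba'
  23: (7,15) 2 'cb'
  24: (15,18) 2 'cb'
  25: (18,10) 1 'c'

n(n+1)/2 = 26·27/2 = 351
Σ LCP = 0 + 1 + 2 + 3 + 2 + 2 + 1 + 2 + 0 + 1 + 3 + 4 + 2 + 3 + 1 + 2 + 1 + 2 + 3 + 0 + 2 + 1 + 3 + 2 + 2 + 1 = 46
distinct = 351 − 46 = 305

305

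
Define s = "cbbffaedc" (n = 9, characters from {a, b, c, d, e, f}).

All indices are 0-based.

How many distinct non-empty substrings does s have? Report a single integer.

42

rank→(start, suffix):
  0 → (5, 'aedc')
  1 → (1, 'bbffaedc')
  2 → (2, 'bffaedc')
  3 → (8, 'c')
  4 → (0, 'cbbffaedc')
  5 → (7, 'dc')
  6 → (6, 'edc')
  7 → (4, 'faedc')
  8 → (3, 'ffaedc')

SA = [5, 1, 2, 8, 0, 7, 6, 4, 3]
[i] adj suffixes → lcp
  [1] 5/1 → 0 ('')
  [2] 1/2 → 1 ('b')
  [3] 2/8 → 0 ('')
  [4] 8/0 → 1 ('c')
  [5] 0/7 → 0 ('')
  [6] 7/6 → 0 ('')
  [7] 6/4 → 0 ('')
  [8] 4/3 → 1 ('f')

n(n+1)/2 = 9·10/2 = 45
Σ LCP = 0 + 0 + 1 + 0 + 1 + 0 + 0 + 0 + 1 = 3
distinct = 45 − 3 = 42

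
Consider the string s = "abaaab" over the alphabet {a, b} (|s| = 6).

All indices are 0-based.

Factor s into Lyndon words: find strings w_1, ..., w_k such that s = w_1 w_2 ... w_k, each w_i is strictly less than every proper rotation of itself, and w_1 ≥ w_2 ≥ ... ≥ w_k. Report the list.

emit factor 1: 'ab' (i=0, period=2)
emit factor 2: 'aaab' (i=2, period=4)

["ab", "aaab"]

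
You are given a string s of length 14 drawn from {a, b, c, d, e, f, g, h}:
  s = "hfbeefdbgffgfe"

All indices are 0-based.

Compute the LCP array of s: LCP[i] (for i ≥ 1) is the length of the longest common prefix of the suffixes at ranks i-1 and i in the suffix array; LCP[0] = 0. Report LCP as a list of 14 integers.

rank | idx | suffix
   0 |   2 | beefdbgffgfe
   1 |   7 | bgffgfe
   2 |   6 | dbgffgfe
   3 |  13 | e
   4 |   3 | eefdbgffgfe
   5 |   4 | efdbgffgfe
   6 |   1 | fbeefdbgffgfe
   7 |   5 | fdbgffgfe
   8 |  12 | fe
   9 |   9 | ffgfe
  10 |  10 | fgfe
  11 |  11 | gfe
  12 |   8 | gffgfe
  13 |   0 | hfbeefdbgffgfe

SA = [2, 7, 6, 13, 3, 4, 1, 5, 12, 9, 10, 11, 8, 0]
i: (SA[i-1],SA[i]) lcp shared
  1: (2,7) 1 'b'
  2: (7,6) 0 ''
  3: (6,13) 0 ''
  4: (13,3) 1 'e'
  5: (3,4) 1 'e'
  6: (4,1) 0 ''
  7: (1,5) 1 'f'
  8: (5,12) 1 'f'
  9: (12,9) 1 'f'
  10: (9,10) 1 'f'
  11: (10,11) 0 ''
  12: (11,8) 2 'gf'
  13: (8,0) 0 ''

[0, 1, 0, 0, 1, 1, 0, 1, 1, 1, 1, 0, 2, 0]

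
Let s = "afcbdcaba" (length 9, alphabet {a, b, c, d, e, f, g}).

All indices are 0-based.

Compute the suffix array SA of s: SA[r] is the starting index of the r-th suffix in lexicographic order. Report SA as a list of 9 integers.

[8, 6, 0, 7, 3, 5, 2, 4, 1]

sorted suffixes:
  #0 SA[0]=8  'a'
  #1 SA[1]=6  'aba'
  #2 SA[2]=0  'afcbdcaba'
  #3 SA[3]=7  'ba'
  #4 SA[4]=3  'bdcaba'
  #5 SA[5]=5  'caba'
  #6 SA[6]=2  'cbdcaba'
  #7 SA[7]=4  'dcaba'
  #8 SA[8]=1  'fcbdcaba'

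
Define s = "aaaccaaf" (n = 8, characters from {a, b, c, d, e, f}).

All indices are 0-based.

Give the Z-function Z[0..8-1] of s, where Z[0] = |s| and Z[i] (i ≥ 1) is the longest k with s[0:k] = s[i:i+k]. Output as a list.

[8, 2, 1, 0, 0, 2, 1, 0]

Z[0]=8
i=1: outside box; Z[1]=2 scan→box=[1,3)
i=2: min(r-i=1, Z[1]=2)=1; Z[2]=1
i=3: outside box; Z[3]=0
i=4: outside box; Z[4]=0
i=5: outside box; Z[5]=2 scan→box=[5,7)
i=6: min(r-i=1, Z[1]=2)=1; Z[6]=1
i=7: outside box; Z[7]=0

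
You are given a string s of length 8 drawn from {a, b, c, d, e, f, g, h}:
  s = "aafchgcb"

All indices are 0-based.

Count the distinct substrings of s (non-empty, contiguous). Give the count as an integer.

34

rank | idx | suffix
   0 |   0 | aafchgcb
   1 |   1 | afchgcb
   2 |   7 | b
   3 |   6 | cb
   4 |   3 | chgcb
   5 |   2 | fchgcb
   6 |   5 | gcb
   7 |   4 | hgcb

SA = [0, 1, 7, 6, 3, 2, 5, 4]
i: (SA[i-1],SA[i]) lcp shared
  1: (0,1) 1 'a'
  2: (1,7) 0 ''
  3: (7,6) 0 ''
  4: (6,3) 1 'c'
  5: (3,2) 0 ''
  6: (2,5) 0 ''
  7: (5,4) 0 ''

n(n+1)/2 = 8·9/2 = 36
Σ LCP = 0 + 1 + 0 + 0 + 1 + 0 + 0 + 0 = 2
distinct = 36 − 2 = 34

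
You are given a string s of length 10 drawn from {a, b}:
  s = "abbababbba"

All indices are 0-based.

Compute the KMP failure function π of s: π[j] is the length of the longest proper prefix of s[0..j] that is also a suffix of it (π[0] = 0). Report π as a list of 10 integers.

π[0] = 0
j=1 s[j]='b': π[1]=0 (border '')
j=2 s[j]='b': π[2]=0 (border '')
j=3 s[j]='a': π[3]=1 (border 'a')
j=4 s[j]='b': π[4]=2 (border 'ab')
j=5 s[j]='a': k: 2→0; π[5]=1 (border 'a')
j=6 s[j]='b': π[6]=2 (border 'ab')
j=7 s[j]='b': π[7]=3 (border 'abb')
j=8 s[j]='b': k: 3→0; π[8]=0 (border '')
j=9 s[j]='a': π[9]=1 (border 'a')

[0, 0, 0, 1, 2, 1, 2, 3, 0, 1]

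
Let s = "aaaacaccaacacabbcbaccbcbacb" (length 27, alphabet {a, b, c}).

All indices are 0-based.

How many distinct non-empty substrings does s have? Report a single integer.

rank | idx | suffix
   0 |   0 | aaaacaccaacacabbcbaccbcbacb
   1 |   1 | aaacaccaacacabbcbaccbcbacb
   2 |   8 | aacacabbcbaccbcbacb
   3 |   2 | aacaccaacacabbcbaccbcbacb
   4 |  13 | abbcbaccbcbacb
   5 |  11 | acabbcbaccbcbacb
   6 |   9 | acacabbcbaccbcbacb
   7 |   3 | acaccaacacabbcbaccbcbacb
   8 |  24 | acb
   9 |   5 | accaacacabbcbaccbcbacb
  10 |  18 | accbcbacb
  11 |  26 | b
  12 |  23 | bacb
  13 |  17 | baccbcbacb
  14 |  14 | bbcbaccbcbacb
  15 |  21 | bcbacb
  16 |  15 | bcbaccbcbacb
  17 |   7 | caacacabbcbaccbcbacb
  18 |  12 | cabbcbaccbcbacb
  19 |  10 | cacabbcbaccbcbacb
  20 |   4 | caccaacacabbcbaccbcbacb
  21 |  25 | cb
  22 |  22 | cbacb
  23 |  16 | cbaccbcbacb
  24 |  20 | cbcbacb
  25 |   6 | ccaacacabbcbaccbcbacb
  26 |  19 | ccbcbacb

SA = [0, 1, 8, 2, 13, 11, 9, 3, 24, 5, 18, 26, 23, 17, 14, 21, 15, 7, 12, 10, 4, 25, 22, 16, 20, 6, 19]
[i] adj suffixes → lcp
  [1] 0/1 → 3 ('aaa')
  [2] 1/8 → 2 ('aa')
  [3] 8/2 → 5 ('aacac')
  [4] 2/13 → 1 ('a')
  [5] 13/11 → 1 ('a')
  [6] 11/9 → 3 ('aca')
  [7] 9/3 → 4 ('acac')
  [8] 3/24 → 2 ('ac')
  [9] 24/5 → 2 ('ac')
  [10] 5/18 → 3 ('acc')
  [11] 18/26 → 0 ('')
  [12] 26/23 → 1 ('b')
  [13] 23/17 → 3 ('bac')
  [14] 17/14 → 1 ('b')
  [15] 14/21 → 1 ('b')
  [16] 21/15 → 5 ('bcbac')
  [17] 15/7 → 0 ('')
  [18] 7/12 → 2 ('ca')
  [19] 12/10 → 2 ('ca')
  [20] 10/4 → 3 ('cac')
  [21] 4/25 → 1 ('c')
  [22] 25/22 → 2 ('cb')
  [23] 22/16 → 4 ('cbac')
  [24] 16/20 → 2 ('cb')
  [25] 20/6 → 1 ('c')
  [26] 6/19 → 2 ('cc')

n(n+1)/2 = 27·28/2 = 378
Σ LCP = 0 + 3 + 2 + 5 + 1 + 1 + 3 + 4 + 2 + 2 + 3 + 0 + 1 + 3 + 1 + 1 + 5 + 0 + 2 + 2 + 3 + 1 + 2 + 4 + 2 + 1 + 2 = 56
distinct = 378 − 56 = 322

322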